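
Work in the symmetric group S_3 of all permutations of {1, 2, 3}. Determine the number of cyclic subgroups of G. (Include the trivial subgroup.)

Each element a generates a cyclic subgroup ⟨a⟩; distinct elements may generate the same one (a cyclic group of order d has φ(d) generators).
Cyclic subgroups by order — order 1: 1; order 2: 3; order 3: 1.
Total: 5.

5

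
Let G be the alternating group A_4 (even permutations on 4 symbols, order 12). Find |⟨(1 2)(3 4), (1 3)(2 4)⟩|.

|⟨(1 2)(3 4)⟩| = 2 and |⟨(1 3)(2 4)⟩| = 2, so |H| is a multiple of lcm(2, 2) = 2 and divides |G| = 12.
Closing under the operation: H = {e, (1 2)(3 4), (1 3)(2 4), (1 4)(2 3)}, so |H| = 4.

4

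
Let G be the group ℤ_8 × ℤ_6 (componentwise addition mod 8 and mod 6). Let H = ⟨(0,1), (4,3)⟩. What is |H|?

|⟨(0,1)⟩| = 6 and |⟨(4,3)⟩| = 2, so |H| is a multiple of lcm(6, 2) = 6 and divides |G| = 48.
Closing under the operation: H = {(0,0), (0,1), (0,2), (0,3), (0,4), (0,5), (4,0), (4,1), (4,2), (4,3), (4,4), (4,5)}, so |H| = 12.

12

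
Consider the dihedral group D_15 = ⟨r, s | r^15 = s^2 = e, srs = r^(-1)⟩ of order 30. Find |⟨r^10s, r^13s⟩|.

|⟨r^10s⟩| = 2 and |⟨r^13s⟩| = 2, so |H| is a multiple of lcm(2, 2) = 2 and divides |G| = 30.
Closing under the operation: H = {e, r^3, r^6, r^9, r^12, rs, r^4s, r^7s, r^10s, r^13s}, so |H| = 10.

10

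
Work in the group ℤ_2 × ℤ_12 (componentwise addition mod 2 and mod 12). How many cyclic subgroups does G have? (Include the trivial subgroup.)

Each element a generates a cyclic subgroup ⟨a⟩; distinct elements may generate the same one (a cyclic group of order d has φ(d) generators).
Cyclic subgroups by order — order 1: 1; order 2: 3; order 3: 1; order 4: 2; order 6: 3; order 12: 2.
Total: 12.

12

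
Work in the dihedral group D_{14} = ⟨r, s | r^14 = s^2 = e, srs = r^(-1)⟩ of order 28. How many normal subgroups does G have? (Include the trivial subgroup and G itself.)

G has 28 subgroups. Checking conjugation-invariance by order — order 1: 1/1 normal; order 2: 1/15 normal; order 4: 0/7 normal; order 7: 1/1 normal; order 14: 3/3 normal; order 28: 1/1 normal.
Total normal subgroups: 7.

7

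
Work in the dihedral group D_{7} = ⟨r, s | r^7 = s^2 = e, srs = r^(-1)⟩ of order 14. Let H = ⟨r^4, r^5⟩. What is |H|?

|⟨r^4⟩| = 7 and |⟨r^5⟩| = 7, so |H| is a multiple of lcm(7, 7) = 7 and divides |G| = 14.
Closing under the operation: H = {e, r, r^2, r^3, r^4, r^5, r^6}, so |H| = 7.

7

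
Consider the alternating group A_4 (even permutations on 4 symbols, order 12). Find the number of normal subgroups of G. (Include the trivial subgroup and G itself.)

3

G has 10 subgroups. Checking conjugation-invariance by order — order 1: 1/1 normal; order 2: 0/3 normal; order 3: 0/4 normal; order 4: 1/1 normal; order 12: 1/1 normal.
Total normal subgroups: 3.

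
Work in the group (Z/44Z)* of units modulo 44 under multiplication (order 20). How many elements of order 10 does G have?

Enumerating element orders in G gives 12 elements of order 10.

12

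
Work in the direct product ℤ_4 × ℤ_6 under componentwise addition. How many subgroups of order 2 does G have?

|G| = 24 and 2 | 24, so subgroups of order 2 are possible by Lagrange.
The subgroups of order 2 are: {(0,0), (0,3)}; {(0,0), (2,0)}; {(0,0), (2,3)}.
So G has 3 subgroups of order 2.

3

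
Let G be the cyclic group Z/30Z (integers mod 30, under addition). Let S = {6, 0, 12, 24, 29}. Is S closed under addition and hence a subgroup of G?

No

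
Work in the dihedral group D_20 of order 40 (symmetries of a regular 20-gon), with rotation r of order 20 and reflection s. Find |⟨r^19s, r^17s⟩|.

|⟨r^19s⟩| = 2 and |⟨r^17s⟩| = 2, so |H| is a multiple of lcm(2, 2) = 2 and divides |G| = 40.
Closing under the operation: H = {e, r^2, r^4, r^6, r^8, r^10, r^12, r^14, r^16, r^18, rs, r^3s, r^5s, r^7s, r^9s, r^11s, r^13s, r^15s, r^17s, r^19s}, so |H| = 20.

20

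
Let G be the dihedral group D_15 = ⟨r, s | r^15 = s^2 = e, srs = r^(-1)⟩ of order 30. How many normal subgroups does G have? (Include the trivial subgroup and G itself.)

5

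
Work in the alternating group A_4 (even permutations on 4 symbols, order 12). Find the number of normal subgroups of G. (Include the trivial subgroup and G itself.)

3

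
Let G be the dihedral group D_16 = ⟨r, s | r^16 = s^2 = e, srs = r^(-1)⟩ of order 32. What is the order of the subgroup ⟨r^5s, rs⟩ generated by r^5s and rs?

|⟨r^5s⟩| = 2 and |⟨rs⟩| = 2, so |H| is a multiple of lcm(2, 2) = 2 and divides |G| = 32.
Closing under the operation: H = {e, r^4, r^8, r^12, rs, r^5s, r^9s, r^13s}, so |H| = 8.

8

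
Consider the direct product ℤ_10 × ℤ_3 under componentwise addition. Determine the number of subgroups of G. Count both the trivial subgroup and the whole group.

8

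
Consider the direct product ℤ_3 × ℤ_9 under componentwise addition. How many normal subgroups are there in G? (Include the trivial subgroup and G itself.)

G is abelian, so every subgroup is normal.
G has 10 subgroups in total, hence 10 normal subgroups.

10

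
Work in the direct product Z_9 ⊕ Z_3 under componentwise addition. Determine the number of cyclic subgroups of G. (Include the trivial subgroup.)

Group the elements of G by the cyclic subgroup they generate; each cyclic subgroup of order d accounts for φ(d) elements.
Cyclic subgroups by order — order 1: 1; order 3: 4; order 9: 3.
Total: 8.

8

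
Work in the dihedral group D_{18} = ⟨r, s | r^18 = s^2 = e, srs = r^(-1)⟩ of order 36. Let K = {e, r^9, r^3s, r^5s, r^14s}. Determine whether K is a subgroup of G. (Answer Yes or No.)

|K| = 5 does not divide |G| = 36, so by Lagrange K is not a subgroup.

No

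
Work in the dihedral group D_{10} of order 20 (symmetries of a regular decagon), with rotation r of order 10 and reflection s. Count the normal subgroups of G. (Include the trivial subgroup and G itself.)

G has 22 subgroups. Checking conjugation-invariance by order — order 1: 1/1 normal; order 2: 1/11 normal; order 4: 0/5 normal; order 5: 1/1 normal; order 10: 3/3 normal; order 20: 1/1 normal.
Total normal subgroups: 7.

7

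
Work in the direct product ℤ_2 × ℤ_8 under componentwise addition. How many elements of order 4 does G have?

4

An element (a,b) has order lcm(ord(a), ord(b)); count pairs with lcm equal to 4.
Enumerating gives 4 such elements.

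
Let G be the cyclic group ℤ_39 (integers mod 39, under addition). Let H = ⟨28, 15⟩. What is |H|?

39

|⟨28⟩| = 39 and |⟨15⟩| = 13, so |H| is a multiple of lcm(39, 13) = 39 and divides |G| = 39.
Closing {28, 15} under the group operation gives all of G, so |H| = 39.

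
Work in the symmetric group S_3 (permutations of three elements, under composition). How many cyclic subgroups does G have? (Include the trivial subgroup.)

5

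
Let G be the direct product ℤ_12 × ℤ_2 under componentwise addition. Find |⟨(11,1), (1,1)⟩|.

|⟨(11,1)⟩| = 12 and |⟨(1,1)⟩| = 12, so |H| is a multiple of lcm(12, 12) = 12 and divides |G| = 24.
Closing under the operation: H = {(0,0), (1,1), (2,0), (3,1), (4,0), (5,1), (6,0), (7,1), (8,0), (9,1), (10,0), (11,1)}, so |H| = 12.

12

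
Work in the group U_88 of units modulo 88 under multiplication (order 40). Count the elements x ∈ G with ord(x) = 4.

0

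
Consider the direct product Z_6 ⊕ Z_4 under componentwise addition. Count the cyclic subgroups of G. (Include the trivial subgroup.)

12

A cyclic subgroup of order d is generated by each of its φ(d) elements of order d, so the cyclic subgroups of order d number (#elements of order d)/φ(d).
Cyclic subgroups by order — order 1: 1; order 2: 3; order 3: 1; order 4: 2; order 6: 3; order 12: 2.
Total: 12.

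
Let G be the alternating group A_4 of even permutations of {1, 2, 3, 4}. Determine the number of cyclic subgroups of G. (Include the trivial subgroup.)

8

Each element a generates a cyclic subgroup ⟨a⟩; distinct elements may generate the same one (a cyclic group of order d has φ(d) generators).
Cyclic subgroups by order — order 1: 1; order 2: 3; order 3: 4.
Total: 8.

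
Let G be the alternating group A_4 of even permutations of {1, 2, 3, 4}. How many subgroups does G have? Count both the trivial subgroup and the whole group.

10

|G| = 12, so by Lagrange every subgroup order divides 12. Divisors: 1, 2, 3, 4, 6, 12.
Subgroups by order — order 1: 1; order 2: 3; order 3: 4; order 4: 1; order 6: 0; order 12: 1.
Total: 1 + 3 + 4 + 1 + 0 + 1 = 10.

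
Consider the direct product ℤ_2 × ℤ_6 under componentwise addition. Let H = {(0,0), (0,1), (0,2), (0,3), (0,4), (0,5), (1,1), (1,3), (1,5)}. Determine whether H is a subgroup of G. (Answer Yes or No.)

|H| = 9 does not divide |G| = 12, so by Lagrange H is not a subgroup.

No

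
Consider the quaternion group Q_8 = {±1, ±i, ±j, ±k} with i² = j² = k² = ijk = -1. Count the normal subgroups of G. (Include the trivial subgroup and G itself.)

G has 6 subgroups. Checking conjugation-invariance by order — order 1: 1/1 normal; order 2: 1/1 normal; order 4: 3/3 normal; order 8: 1/1 normal.
Total normal subgroups: 6.

6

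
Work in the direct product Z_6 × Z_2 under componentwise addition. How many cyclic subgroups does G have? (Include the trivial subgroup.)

Group the elements of G by the cyclic subgroup they generate; each cyclic subgroup of order d accounts for φ(d) elements.
Cyclic subgroups by order — order 1: 1; order 2: 3; order 3: 1; order 6: 3.
Total: 8.

8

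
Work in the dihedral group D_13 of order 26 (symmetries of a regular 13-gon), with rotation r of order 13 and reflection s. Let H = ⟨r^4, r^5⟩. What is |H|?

13

|⟨r^4⟩| = 13 and |⟨r^5⟩| = 13, so |H| is a multiple of lcm(13, 13) = 13 and divides |G| = 26.
Closing under the operation: H = {e, r, r^2, r^3, r^4, r^5, r^6, r^7, r^8, r^9, r^10, r^11, r^12}, so |H| = 13.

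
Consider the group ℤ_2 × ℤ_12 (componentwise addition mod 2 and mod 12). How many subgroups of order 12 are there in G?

|G| = 24 and 12 | 24, so subgroups of order 12 are possible by Lagrange.
The subgroups of order 12 are: {(0,0), (0,1), (0,2), (0,3), (0,4), (0,5), (0,6), (0,7), (0,8), (0,9), (0,10), (0,11)}; {(0,0), (0,2), (0,4), (0,6), (0,8), (0,10), (1,0), (1,2), (1,4), (1,6), (1,8), (1,10)}; {(0,0), (0,2), (0,4), (0,6), (0,8), (0,10), (1,1), (1,3), (1,5), (1,7), (1,9), (1,11)}.
So G has 3 subgroups of order 12.

3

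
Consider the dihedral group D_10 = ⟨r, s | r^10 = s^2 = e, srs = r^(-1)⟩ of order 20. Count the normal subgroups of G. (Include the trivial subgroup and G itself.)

7

G has 22 subgroups. Checking conjugation-invariance by order — order 1: 1/1 normal; order 2: 1/11 normal; order 4: 0/5 normal; order 5: 1/1 normal; order 10: 3/3 normal; order 20: 1/1 normal.
Total normal subgroups: 7.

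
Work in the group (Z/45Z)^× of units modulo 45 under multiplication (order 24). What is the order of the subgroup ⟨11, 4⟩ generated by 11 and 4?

12

|⟨11⟩| = 6 and |⟨4⟩| = 6, so |H| is a multiple of lcm(6, 6) = 6 and divides |G| = 24.
Closing under the operation: H = {1, 4, 11, 14, 16, 19, 26, 29, 31, 34, 41, 44}, so |H| = 12.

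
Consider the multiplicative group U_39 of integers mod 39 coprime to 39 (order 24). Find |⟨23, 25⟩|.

|⟨23⟩| = 6 and |⟨25⟩| = 2, so |H| is a multiple of lcm(6, 2) = 6 and divides |G| = 24.
Closing under the operation: H = {1, 4, 10, 14, 16, 17, 22, 23, 25, 29, 35, 38}, so |H| = 12.

12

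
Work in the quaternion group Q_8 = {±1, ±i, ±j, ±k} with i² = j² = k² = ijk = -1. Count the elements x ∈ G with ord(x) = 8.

0

No element of G has order 8 (even though 8 | 8).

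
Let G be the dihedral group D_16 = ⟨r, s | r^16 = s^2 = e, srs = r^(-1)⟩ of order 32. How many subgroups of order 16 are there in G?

|G| = 32 and 16 | 32, so subgroups of order 16 are possible by Lagrange.
The subgroups of order 16 are: {e, r, r^2, r^3, r^4, r^5, r^6, r^7, r^8, r^9, r^10, r^11, r^12, r^13, r^14, r^15}; {e, r^2, r^4, r^6, r^8, r^10, r^12, r^14, s, r^2s, r^4s, r^6s, r^8s, r^10s, r^12s, r^14s}; {e, r^2, r^4, r^6, r^8, r^10, r^12, r^14, rs, r^3s, r^5s, r^7s, r^9s, r^11s, r^13s, r^15s}.
So G has 3 subgroups of order 16.

3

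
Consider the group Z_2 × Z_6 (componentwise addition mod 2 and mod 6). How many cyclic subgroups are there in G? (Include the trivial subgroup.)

A cyclic subgroup of order d is generated by each of its φ(d) elements of order d, so the cyclic subgroups of order d number (#elements of order d)/φ(d).
Cyclic subgroups by order — order 1: 1; order 2: 3; order 3: 1; order 6: 3.
Total: 8.

8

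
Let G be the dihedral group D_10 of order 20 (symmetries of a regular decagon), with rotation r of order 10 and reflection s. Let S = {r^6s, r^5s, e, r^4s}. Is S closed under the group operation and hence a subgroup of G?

Closure fails: r^6s · r^4s = r^2 ∉ S. So S is not a subgroup.

No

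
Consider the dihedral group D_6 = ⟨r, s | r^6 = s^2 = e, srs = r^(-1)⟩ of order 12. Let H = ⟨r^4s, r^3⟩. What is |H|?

|⟨r^4s⟩| = 2 and |⟨r^3⟩| = 2, so |H| is a multiple of lcm(2, 2) = 2 and divides |G| = 12.
Closing under the operation: H = {e, r^3, rs, r^4s}, so |H| = 4.

4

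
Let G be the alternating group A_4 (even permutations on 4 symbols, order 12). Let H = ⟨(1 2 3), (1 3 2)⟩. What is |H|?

|⟨(1 2 3)⟩| = 3 and |⟨(1 3 2)⟩| = 3, so |H| is a multiple of lcm(3, 3) = 3 and divides |G| = 12.
Closing under the operation: H = {e, (1 2 3), (1 3 2)}, so |H| = 3.

3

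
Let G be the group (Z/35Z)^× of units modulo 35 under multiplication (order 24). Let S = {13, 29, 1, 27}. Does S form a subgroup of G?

Yes

|S| = 4 divides |G| = 24, consistent with Lagrange.
S contains the identity, every element's inverse is in S, and S is closed under ·: it is a subgroup.
In fact S = ⟨27⟩.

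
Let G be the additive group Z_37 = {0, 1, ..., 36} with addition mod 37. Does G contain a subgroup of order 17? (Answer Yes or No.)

17 does not divide |G| = 37, so by Lagrange no subgroup of order 17 exists.

No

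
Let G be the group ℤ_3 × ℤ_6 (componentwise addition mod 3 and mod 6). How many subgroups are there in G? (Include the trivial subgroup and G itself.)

12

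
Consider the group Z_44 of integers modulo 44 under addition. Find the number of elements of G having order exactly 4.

In a cyclic group of order 44, the number of elements of order d (for d | 44) is φ(d).
φ(4) = 2.

2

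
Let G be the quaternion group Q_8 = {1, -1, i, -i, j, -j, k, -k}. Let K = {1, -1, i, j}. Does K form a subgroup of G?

j ∈ K but its inverse -j ∉ K, so K is not a subgroup.

No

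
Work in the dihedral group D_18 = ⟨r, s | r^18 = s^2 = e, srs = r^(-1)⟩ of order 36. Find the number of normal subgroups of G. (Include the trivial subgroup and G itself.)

G has 45 subgroups. Checking conjugation-invariance by order — order 1: 1/1 normal; order 2: 1/19 normal; order 3: 1/1 normal; order 4: 0/9 normal; order 6: 1/7 normal; order 9: 1/1 normal; order 12: 0/3 normal; order 18: 3/3 normal; order 36: 1/1 normal.
Total normal subgroups: 9.

9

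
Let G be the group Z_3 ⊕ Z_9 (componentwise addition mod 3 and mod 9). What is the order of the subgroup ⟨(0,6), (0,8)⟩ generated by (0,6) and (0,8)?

9

|⟨(0,6)⟩| = 3 and |⟨(0,8)⟩| = 9, so |H| is a multiple of lcm(3, 9) = 9 and divides |G| = 27.
Closing under the operation: H = {(0,0), (0,1), (0,2), (0,3), (0,4), (0,5), (0,6), (0,7), (0,8)}, so |H| = 9.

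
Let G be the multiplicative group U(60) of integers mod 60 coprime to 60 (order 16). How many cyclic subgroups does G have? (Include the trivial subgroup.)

12

Group the elements of G by the cyclic subgroup they generate; each cyclic subgroup of order d accounts for φ(d) elements.
Cyclic subgroups by order — order 1: 1; order 2: 7; order 4: 4.
Total: 12.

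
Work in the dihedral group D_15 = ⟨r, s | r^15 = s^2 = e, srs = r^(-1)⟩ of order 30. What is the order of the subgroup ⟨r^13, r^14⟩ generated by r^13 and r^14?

|⟨r^13⟩| = 15 and |⟨r^14⟩| = 15, so |H| is a multiple of lcm(15, 15) = 15 and divides |G| = 30.
Closing under the operation: H = {e, r, r^2, r^3, r^4, r^5, r^6, r^7, r^8, r^9, r^10, r^11, r^12, r^13, r^14}, so |H| = 15.

15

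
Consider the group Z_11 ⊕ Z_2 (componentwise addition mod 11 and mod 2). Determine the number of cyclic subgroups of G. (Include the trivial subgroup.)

4

Group the elements of G by the cyclic subgroup they generate; each cyclic subgroup of order d accounts for φ(d) elements.
Cyclic subgroups by order — order 1: 1; order 2: 1; order 11: 1; order 22: 1.
Total: 4.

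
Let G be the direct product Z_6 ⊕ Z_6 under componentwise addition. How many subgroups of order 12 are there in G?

4

|G| = 36 and 12 | 36, so subgroups of order 12 are possible by Lagrange.
The subgroups of order 12 are: {(0,0), (0,1), (0,2), (0,3), (0,4), (0,5), (3,0), (3,1), (3,2), (3,3), (3,4), (3,5)}; {(0,0), (0,3), (1,0), (1,3), (2,0), (2,3), (3,0), (3,3), (4,0), (4,3), (5,0), (5,3)}; {(0,0), (0,3), (1,1), (1,4), (2,2), (2,5), (3,0), (3,3), (4,1), (4,4), (5,2), (5,5)}; {(0,0), (0,3), (1,2), (1,5), (2,1), (2,4), (3,0), (3,3), (4,2), (4,5), (5,1), (5,4)}.
So G has 4 subgroups of order 12.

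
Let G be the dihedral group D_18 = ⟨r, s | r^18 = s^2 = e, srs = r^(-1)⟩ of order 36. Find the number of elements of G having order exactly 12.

0

No element of G has order 12 (even though 12 | 36).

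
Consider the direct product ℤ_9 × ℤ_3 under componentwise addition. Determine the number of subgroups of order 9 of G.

4

|G| = 27 and 9 | 27, so subgroups of order 9 are possible by Lagrange.
The subgroups of order 9 are: {(0,0), (0,1), (0,2), (3,0), (3,1), (3,2), (6,0), (6,1), (6,2)}; {(0,0), (1,0), (2,0), (3,0), (4,0), (5,0), (6,0), (7,0), (8,0)}; {(0,0), (1,1), (2,2), (3,0), (4,1), (5,2), (6,0), (7,1), (8,2)}; {(0,0), (1,2), (2,1), (3,0), (4,2), (5,1), (6,0), (7,2), (8,1)}.
So G has 4 subgroups of order 9.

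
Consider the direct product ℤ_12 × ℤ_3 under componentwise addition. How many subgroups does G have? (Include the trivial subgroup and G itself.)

|G| = 36, so by Lagrange every subgroup order divides 36. Divisors: 1, 2, 3, 4, 6, 9, 12, 18, 36.
Subgroups by order — order 1: 1; order 2: 1; order 3: 4; order 4: 1; order 6: 4; order 9: 1; order 12: 4; order 18: 1; order 36: 1.
Total: 1 + 1 + 4 + 1 + 4 + 1 + 4 + 1 + 1 = 18.

18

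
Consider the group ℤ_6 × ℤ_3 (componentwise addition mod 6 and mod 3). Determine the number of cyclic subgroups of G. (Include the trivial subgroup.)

10

Group the elements of G by the cyclic subgroup they generate; each cyclic subgroup of order d accounts for φ(d) elements.
Cyclic subgroups by order — order 1: 1; order 2: 1; order 3: 4; order 6: 4.
Total: 10.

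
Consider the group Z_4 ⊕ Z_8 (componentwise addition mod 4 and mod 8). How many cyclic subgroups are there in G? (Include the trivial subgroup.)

14

A cyclic subgroup of order d is generated by each of its φ(d) elements of order d, so the cyclic subgroups of order d number (#elements of order d)/φ(d).
Cyclic subgroups by order — order 1: 1; order 2: 3; order 4: 6; order 8: 4.
Total: 14.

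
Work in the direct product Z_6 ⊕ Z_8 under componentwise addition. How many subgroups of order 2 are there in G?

|G| = 48 and 2 | 48, so subgroups of order 2 are possible by Lagrange.
The subgroups of order 2 are: {(0,0), (0,4)}; {(0,0), (3,0)}; {(0,0), (3,4)}.
So G has 3 subgroups of order 2.

3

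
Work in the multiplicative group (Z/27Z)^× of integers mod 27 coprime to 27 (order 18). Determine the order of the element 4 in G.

Compute successive powers of 4 mod 27: 4, 16, 10, 13, 25, 19, 22, 7, …; 4^9 ≡ 1 (mod 27).
So |⟨4⟩| = 9.

9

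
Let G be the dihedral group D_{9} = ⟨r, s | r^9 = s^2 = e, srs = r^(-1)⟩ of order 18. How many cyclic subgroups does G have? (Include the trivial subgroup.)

12

A cyclic subgroup of order d is generated by each of its φ(d) elements of order d, so the cyclic subgroups of order d number (#elements of order d)/φ(d).
Cyclic subgroups by order — order 1: 1; order 2: 9; order 3: 1; order 9: 1.
Total: 12.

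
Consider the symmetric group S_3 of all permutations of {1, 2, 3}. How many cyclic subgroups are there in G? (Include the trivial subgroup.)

Each element a generates a cyclic subgroup ⟨a⟩; distinct elements may generate the same one (a cyclic group of order d has φ(d) generators).
Cyclic subgroups by order — order 1: 1; order 2: 3; order 3: 1.
Total: 5.

5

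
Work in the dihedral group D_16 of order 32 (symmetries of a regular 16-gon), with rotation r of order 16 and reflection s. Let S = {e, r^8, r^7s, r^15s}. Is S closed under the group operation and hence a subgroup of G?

Yes

|S| = 4 divides |G| = 32, consistent with Lagrange.
S contains the identity, every element's inverse is in S, and S is closed under ·: it is a subgroup.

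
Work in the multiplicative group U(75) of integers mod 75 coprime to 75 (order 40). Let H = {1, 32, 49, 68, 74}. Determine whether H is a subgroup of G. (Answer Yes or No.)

No

Closure fails: 32 · 74 = 43 ∉ H. So H is not a subgroup.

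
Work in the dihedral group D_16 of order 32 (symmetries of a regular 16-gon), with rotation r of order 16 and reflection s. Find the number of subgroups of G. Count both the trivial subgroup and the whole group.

|G| = 32, so by Lagrange every subgroup order divides 32. Divisors: 1, 2, 4, 8, 16, 32.
Subgroups by order — order 1: 1; order 2: 17; order 4: 9; order 8: 5; order 16: 3; order 32: 1.
Total: 1 + 17 + 9 + 5 + 3 + 1 = 36.

36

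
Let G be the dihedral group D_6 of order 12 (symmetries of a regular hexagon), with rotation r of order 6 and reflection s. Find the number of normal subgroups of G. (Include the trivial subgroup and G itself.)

G has 16 subgroups. Checking conjugation-invariance by order — order 1: 1/1 normal; order 2: 1/7 normal; order 3: 1/1 normal; order 4: 0/3 normal; order 6: 3/3 normal; order 12: 1/1 normal.
Total normal subgroups: 7.

7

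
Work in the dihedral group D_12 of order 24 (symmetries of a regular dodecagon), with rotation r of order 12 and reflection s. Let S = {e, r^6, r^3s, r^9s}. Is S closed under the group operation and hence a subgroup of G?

|S| = 4 divides |G| = 24, consistent with Lagrange.
S contains the identity, every element's inverse is in S, and S is closed under ·: it is a subgroup.

Yes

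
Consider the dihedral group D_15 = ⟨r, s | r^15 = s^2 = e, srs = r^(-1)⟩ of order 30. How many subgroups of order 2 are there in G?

15

|G| = 30 and 2 | 30, so subgroups of order 2 are possible by Lagrange.
The subgroups of order 2 are: {e, r^10s}; {e, r^11s}; {e, r^12s}; {e, r^13s}; … (15 in all).
So G has 15 subgroups of order 2.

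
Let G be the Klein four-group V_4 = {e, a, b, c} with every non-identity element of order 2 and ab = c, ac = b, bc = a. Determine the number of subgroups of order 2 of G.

3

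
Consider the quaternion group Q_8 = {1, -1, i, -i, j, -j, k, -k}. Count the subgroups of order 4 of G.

|G| = 8 and 4 | 8, so subgroups of order 4 are possible by Lagrange.
The subgroups of order 4 are: {1, -1, i, -i}; {1, -1, j, -j}; {1, -1, k, -k}.
So G has 3 subgroups of order 4.

3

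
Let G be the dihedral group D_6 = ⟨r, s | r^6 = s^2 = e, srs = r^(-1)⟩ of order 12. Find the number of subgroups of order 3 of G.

1

|G| = 12 and 3 | 12, so subgroups of order 3 are possible by Lagrange.
The subgroups of order 3 are: {e, r^2, r^4}.
So G has 1 subgroup of order 3.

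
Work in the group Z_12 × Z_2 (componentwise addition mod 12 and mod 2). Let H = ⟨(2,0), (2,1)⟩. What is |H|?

12

|⟨(2,0)⟩| = 6 and |⟨(2,1)⟩| = 6, so |H| is a multiple of lcm(6, 6) = 6 and divides |G| = 24.
Closing under the operation: H = {(0,0), (0,1), (2,0), (2,1), (4,0), (4,1), (6,0), (6,1), (8,0), (8,1), (10,0), (10,1)}, so |H| = 12.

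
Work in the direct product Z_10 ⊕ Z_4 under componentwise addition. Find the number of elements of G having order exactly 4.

4

An element (a,b) has order lcm(ord(a), ord(b)); count pairs with lcm equal to 4.
Enumerating gives 4 such elements.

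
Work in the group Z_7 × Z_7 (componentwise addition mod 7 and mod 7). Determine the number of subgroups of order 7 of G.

8

|G| = 49 and 7 | 49, so subgroups of order 7 are possible by Lagrange.
The subgroups of order 7 are: {(0,0), (0,1), (0,2), (0,3), (0,4), (0,5), (0,6)}; {(0,0), (1,0), (2,0), (3,0), (4,0), (5,0), (6,0)}; {(0,0), (1,1), (2,2), (3,3), (4,4), (5,5), (6,6)}; {(0,0), (1,2), (2,4), (3,6), (4,1), (5,3), (6,5)}; … (8 in all).
So G has 8 subgroups of order 7.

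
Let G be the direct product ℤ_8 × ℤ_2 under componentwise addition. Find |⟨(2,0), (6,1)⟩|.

8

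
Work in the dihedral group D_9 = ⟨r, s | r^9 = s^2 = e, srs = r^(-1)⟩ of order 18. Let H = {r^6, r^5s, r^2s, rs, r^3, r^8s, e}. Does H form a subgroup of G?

No

|H| = 7 does not divide |G| = 18, so by Lagrange H is not a subgroup.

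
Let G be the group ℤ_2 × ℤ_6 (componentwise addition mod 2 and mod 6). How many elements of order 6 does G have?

An element (a,b) has order lcm(ord(a), ord(b)); count pairs with lcm equal to 6.
Enumerating gives 6 such elements.

6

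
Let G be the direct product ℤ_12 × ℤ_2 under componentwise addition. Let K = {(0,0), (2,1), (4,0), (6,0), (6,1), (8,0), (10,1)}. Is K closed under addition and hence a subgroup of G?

No

|K| = 7 does not divide |G| = 24, so by Lagrange K is not a subgroup.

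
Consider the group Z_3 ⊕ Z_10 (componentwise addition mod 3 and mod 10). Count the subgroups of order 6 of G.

1

|G| = 30 and 6 | 30, so subgroups of order 6 are possible by Lagrange.
The subgroups of order 6 are: {(0,0), (0,5), (1,0), (1,5), (2,0), (2,5)}.
So G has 1 subgroup of order 6.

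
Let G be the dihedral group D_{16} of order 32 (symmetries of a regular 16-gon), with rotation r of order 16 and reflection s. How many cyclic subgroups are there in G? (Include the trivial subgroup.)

Each element a generates a cyclic subgroup ⟨a⟩; distinct elements may generate the same one (a cyclic group of order d has φ(d) generators).
Cyclic subgroups by order — order 1: 1; order 2: 17; order 4: 1; order 8: 1; order 16: 1.
Total: 21.

21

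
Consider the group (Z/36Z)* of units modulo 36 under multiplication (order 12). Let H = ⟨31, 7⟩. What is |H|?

|⟨31⟩| = 6 and |⟨7⟩| = 6, so |H| is a multiple of lcm(6, 6) = 6 and divides |G| = 12.
Closing under the operation: H = {1, 7, 13, 19, 25, 31}, so |H| = 6.

6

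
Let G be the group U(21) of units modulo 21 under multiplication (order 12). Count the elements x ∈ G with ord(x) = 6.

6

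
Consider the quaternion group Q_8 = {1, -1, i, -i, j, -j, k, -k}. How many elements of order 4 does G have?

6

The elements of order 4 are: i, -i, j, -j, k, -k.
That's 6.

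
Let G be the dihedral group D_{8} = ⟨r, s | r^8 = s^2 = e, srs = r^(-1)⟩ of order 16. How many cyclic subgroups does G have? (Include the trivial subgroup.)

A cyclic subgroup of order d is generated by each of its φ(d) elements of order d, so the cyclic subgroups of order d number (#elements of order d)/φ(d).
Cyclic subgroups by order — order 1: 1; order 2: 9; order 4: 1; order 8: 1.
Total: 12.

12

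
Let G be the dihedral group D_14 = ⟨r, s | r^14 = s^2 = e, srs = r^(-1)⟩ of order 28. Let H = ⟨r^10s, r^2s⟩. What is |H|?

|⟨r^10s⟩| = 2 and |⟨r^2s⟩| = 2, so |H| is a multiple of lcm(2, 2) = 2 and divides |G| = 28.
Closing under the operation: H = {e, r^2, r^4, r^6, r^8, r^10, r^12, s, r^2s, r^4s, r^6s, r^8s, r^10s, r^12s}, so |H| = 14.

14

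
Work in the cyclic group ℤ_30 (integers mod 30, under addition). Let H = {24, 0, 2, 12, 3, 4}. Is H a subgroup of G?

2 ∈ H but its inverse 28 ∉ H, so H is not a subgroup.

No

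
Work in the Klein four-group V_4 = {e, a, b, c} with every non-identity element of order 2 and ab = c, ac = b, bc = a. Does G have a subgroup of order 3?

No

3 does not divide |G| = 4, so by Lagrange no subgroup of order 3 exists.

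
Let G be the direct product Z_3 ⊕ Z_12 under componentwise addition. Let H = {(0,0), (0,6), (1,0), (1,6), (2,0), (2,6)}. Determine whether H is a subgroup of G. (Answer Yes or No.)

|H| = 6 divides |G| = 36, consistent with Lagrange.
H contains the identity, every element's inverse is in H, and H is closed under +: it is a subgroup.
In fact H = ⟨(2,6)⟩.

Yes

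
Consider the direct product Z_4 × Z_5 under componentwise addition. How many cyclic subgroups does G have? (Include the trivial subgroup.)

Group the elements of G by the cyclic subgroup they generate; each cyclic subgroup of order d accounts for φ(d) elements.
Cyclic subgroups by order — order 1: 1; order 2: 1; order 4: 1; order 5: 1; order 10: 1; order 20: 1.
Total: 6.

6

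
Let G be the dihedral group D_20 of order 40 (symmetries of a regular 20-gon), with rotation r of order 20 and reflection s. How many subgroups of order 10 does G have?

5

|G| = 40 and 10 | 40, so subgroups of order 10 are possible by Lagrange.
The subgroups of order 10 are: {e, r^2, r^4, r^6, r^8, r^10, r^12, r^14, r^16, r^18}; {e, r^4, r^8, r^12, r^16, r^2s, r^6s, r^10s, r^14s, r^18s}; {e, r^4, r^8, r^12, r^16, r^3s, r^7s, r^11s, r^15s, r^19s}; {e, r^4, r^8, r^12, r^16, s, r^4s, r^8s, r^12s, r^16s}; … (5 in all).
So G has 5 subgroups of order 10.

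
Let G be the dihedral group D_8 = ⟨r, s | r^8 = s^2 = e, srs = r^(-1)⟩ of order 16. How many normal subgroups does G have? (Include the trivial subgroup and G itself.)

7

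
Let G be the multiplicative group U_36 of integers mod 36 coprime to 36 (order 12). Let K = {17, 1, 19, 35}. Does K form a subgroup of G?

Yes

|K| = 4 divides |G| = 12, consistent with Lagrange.
K contains the identity, every element's inverse is in K, and K is closed under ·: it is a subgroup.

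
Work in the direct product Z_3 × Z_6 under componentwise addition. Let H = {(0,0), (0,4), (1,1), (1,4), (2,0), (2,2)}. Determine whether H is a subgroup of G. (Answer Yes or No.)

No

(0,4) ∈ H but its inverse (0,2) ∉ H, so H is not a subgroup.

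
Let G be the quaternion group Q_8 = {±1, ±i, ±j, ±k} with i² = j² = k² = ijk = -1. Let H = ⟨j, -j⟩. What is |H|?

4

|⟨j⟩| = 4 and |⟨-j⟩| = 4, so |H| is a multiple of lcm(4, 4) = 4 and divides |G| = 8.
Closing under the operation: H = {1, -1, j, -j}, so |H| = 4.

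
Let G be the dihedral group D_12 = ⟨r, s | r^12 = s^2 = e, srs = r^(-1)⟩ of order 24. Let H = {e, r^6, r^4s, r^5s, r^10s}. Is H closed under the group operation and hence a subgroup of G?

No

|H| = 5 does not divide |G| = 24, so by Lagrange H is not a subgroup.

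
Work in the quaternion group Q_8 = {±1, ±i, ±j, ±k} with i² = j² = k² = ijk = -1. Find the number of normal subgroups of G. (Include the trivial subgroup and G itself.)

G has 6 subgroups. Checking conjugation-invariance by order — order 1: 1/1 normal; order 2: 1/1 normal; order 4: 3/3 normal; order 8: 1/1 normal.
Total normal subgroups: 6.

6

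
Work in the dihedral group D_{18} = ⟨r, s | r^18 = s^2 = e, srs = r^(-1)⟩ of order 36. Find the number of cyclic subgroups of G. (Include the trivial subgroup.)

24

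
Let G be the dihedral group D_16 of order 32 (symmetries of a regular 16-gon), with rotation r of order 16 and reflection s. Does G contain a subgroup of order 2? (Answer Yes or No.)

2 | 32. A subgroup of order 2 is {e, r^10s}.

Yes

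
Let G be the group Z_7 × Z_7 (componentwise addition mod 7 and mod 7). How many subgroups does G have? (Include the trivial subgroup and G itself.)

10

|G| = 49, so by Lagrange every subgroup order divides 49. Divisors: 1, 7, 49.
Subgroups by order — order 1: 1; order 7: 8; order 49: 1.
Total: 1 + 8 + 1 = 10.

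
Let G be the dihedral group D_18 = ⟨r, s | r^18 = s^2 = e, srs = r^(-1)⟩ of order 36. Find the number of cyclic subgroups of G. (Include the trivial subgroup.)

24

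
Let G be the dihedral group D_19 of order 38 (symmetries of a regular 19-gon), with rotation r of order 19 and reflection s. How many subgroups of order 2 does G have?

19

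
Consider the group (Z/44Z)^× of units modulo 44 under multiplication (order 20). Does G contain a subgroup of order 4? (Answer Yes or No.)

4 | 20. A subgroup of order 4 is {1, 21, 23, 43}.

Yes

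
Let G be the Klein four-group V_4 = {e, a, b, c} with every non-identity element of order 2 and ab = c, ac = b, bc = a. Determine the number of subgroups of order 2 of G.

3

|G| = 4 and 2 | 4, so subgroups of order 2 are possible by Lagrange.
The subgroups of order 2 are: {e, a}; {e, b}; {e, c}.
So G has 3 subgroups of order 2.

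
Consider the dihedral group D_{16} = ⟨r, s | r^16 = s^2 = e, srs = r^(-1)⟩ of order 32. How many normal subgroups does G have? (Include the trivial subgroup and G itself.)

G has 36 subgroups. Checking conjugation-invariance by order — order 1: 1/1 normal; order 2: 1/17 normal; order 4: 1/9 normal; order 8: 1/5 normal; order 16: 3/3 normal; order 32: 1/1 normal.
Total normal subgroups: 8.

8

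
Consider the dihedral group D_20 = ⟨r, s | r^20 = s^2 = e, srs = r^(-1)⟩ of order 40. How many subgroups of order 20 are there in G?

3

|G| = 40 and 20 | 40, so subgroups of order 20 are possible by Lagrange.
The subgroups of order 20 are: {e, r, r^2, r^3, r^4, r^5, r^6, r^7, r^8, r^9, r^10, r^11, r^12, r^13, r^14, r^15, r^16, r^17, r^18, r^19}; {e, r^2, r^4, r^6, r^8, r^10, r^12, r^14, r^16, r^18, s, r^2s, r^4s, r^6s, r^8s, r^10s, r^12s, r^14s, r^16s, r^18s}; {e, r^2, r^4, r^6, r^8, r^10, r^12, r^14, r^16, r^18, rs, r^3s, r^5s, r^7s, r^9s, r^11s, r^13s, r^15s, r^17s, r^19s}.
So G has 3 subgroups of order 20.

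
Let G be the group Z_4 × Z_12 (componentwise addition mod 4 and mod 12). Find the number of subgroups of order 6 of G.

|G| = 48 and 6 | 48, so subgroups of order 6 are possible by Lagrange.
The subgroups of order 6 are: {(0,0), (0,2), (0,4), (0,6), (0,8), (0,10)}; {(0,0), (0,4), (0,8), (2,0), (2,4), (2,8)}; {(0,0), (0,4), (0,8), (2,2), (2,6), (2,10)}.
So G has 3 subgroups of order 6.

3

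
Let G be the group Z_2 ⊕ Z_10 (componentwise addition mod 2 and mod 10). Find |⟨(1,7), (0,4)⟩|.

10

|⟨(1,7)⟩| = 10 and |⟨(0,4)⟩| = 5, so |H| is a multiple of lcm(10, 5) = 10 and divides |G| = 20.
Closing under the operation: H = {(0,0), (0,2), (0,4), (0,6), (0,8), (1,1), (1,3), (1,5), (1,7), (1,9)}, so |H| = 10.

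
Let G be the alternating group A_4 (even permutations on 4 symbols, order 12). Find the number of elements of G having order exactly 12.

0

No element of G has order 12 (even though 12 | 12).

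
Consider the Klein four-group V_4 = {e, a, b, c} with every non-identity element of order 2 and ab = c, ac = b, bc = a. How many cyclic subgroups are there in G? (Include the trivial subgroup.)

A cyclic subgroup of order d is generated by each of its φ(d) elements of order d, so the cyclic subgroups of order d number (#elements of order d)/φ(d).
Cyclic subgroups by order — order 1: 1; order 2: 3.
Total: 4.

4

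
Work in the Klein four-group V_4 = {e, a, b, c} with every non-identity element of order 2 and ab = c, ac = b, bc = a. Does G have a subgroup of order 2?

2 | 4. A subgroup of order 2 is {e, a}.

Yes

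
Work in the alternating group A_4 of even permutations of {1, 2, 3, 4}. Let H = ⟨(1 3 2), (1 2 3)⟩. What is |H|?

|⟨(1 3 2)⟩| = 3 and |⟨(1 2 3)⟩| = 3, so |H| is a multiple of lcm(3, 3) = 3 and divides |G| = 12.
Closing under the operation: H = {e, (1 2 3), (1 3 2)}, so |H| = 3.

3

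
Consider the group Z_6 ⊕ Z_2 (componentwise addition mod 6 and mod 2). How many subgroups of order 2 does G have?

3

|G| = 12 and 2 | 12, so subgroups of order 2 are possible by Lagrange.
The subgroups of order 2 are: {(0,0), (0,1)}; {(0,0), (3,0)}; {(0,0), (3,1)}.
So G has 3 subgroups of order 2.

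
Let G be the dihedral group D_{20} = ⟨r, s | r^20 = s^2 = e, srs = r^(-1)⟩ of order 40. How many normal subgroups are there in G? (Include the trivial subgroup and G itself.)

9

G has 48 subgroups. Checking conjugation-invariance by order — order 1: 1/1 normal; order 2: 1/21 normal; order 4: 1/11 normal; order 5: 1/1 normal; order 8: 0/5 normal; order 10: 1/5 normal; order 20: 3/3 normal; order 40: 1/1 normal.
Total normal subgroups: 9.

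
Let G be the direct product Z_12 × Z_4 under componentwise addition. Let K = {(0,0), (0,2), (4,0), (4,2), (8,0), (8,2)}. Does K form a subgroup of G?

Yes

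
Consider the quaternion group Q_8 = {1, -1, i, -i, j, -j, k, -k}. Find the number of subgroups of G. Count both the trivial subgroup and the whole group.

6

|G| = 8, so by Lagrange every subgroup order divides 8. Divisors: 1, 2, 4, 8.
Subgroups by order — order 1: 1; order 2: 1; order 4: 3; order 8: 1.
Total: 1 + 1 + 3 + 1 = 6.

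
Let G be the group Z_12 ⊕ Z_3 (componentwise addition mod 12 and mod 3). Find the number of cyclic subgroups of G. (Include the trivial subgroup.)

Group the elements of G by the cyclic subgroup they generate; each cyclic subgroup of order d accounts for φ(d) elements.
Cyclic subgroups by order — order 1: 1; order 2: 1; order 3: 4; order 4: 1; order 6: 4; order 12: 4.
Total: 15.

15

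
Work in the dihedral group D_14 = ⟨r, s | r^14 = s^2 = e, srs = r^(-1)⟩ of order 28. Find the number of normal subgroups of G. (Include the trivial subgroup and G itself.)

7

G has 28 subgroups. Checking conjugation-invariance by order — order 1: 1/1 normal; order 2: 1/15 normal; order 4: 0/7 normal; order 7: 1/1 normal; order 14: 3/3 normal; order 28: 1/1 normal.
Total normal subgroups: 7.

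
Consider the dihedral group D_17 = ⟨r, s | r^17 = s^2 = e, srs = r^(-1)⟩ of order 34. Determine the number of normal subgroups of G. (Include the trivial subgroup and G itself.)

G has 20 subgroups. Checking conjugation-invariance by order — order 1: 1/1 normal; order 2: 0/17 normal; order 17: 1/1 normal; order 34: 1/1 normal.
Total normal subgroups: 3.

3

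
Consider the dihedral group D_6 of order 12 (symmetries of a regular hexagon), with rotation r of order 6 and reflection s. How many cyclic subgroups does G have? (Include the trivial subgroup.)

10

A cyclic subgroup of order d is generated by each of its φ(d) elements of order d, so the cyclic subgroups of order d number (#elements of order d)/φ(d).
Cyclic subgroups by order — order 1: 1; order 2: 7; order 3: 1; order 6: 1.
Total: 10.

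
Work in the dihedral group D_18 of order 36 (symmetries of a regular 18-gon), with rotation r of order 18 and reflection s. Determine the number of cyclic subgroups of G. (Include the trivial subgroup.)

24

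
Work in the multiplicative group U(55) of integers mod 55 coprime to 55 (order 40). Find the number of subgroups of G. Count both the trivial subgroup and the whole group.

|G| = 40, so by Lagrange every subgroup order divides 40. Divisors: 1, 2, 4, 5, 8, 10, 20, 40.
Subgroups by order — order 1: 1; order 2: 3; order 4: 3; order 5: 1; order 8: 1; order 10: 3; order 20: 3; order 40: 1.
Total: 1 + 3 + 3 + 1 + 1 + 3 + 3 + 1 = 16.

16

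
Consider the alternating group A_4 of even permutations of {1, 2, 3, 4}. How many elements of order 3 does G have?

8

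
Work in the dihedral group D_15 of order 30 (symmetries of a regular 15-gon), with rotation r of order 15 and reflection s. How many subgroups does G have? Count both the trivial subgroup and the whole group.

28

|G| = 30, so by Lagrange every subgroup order divides 30. Divisors: 1, 2, 3, 5, 6, 10, 15, 30.
Subgroups by order — order 1: 1; order 2: 15; order 3: 1; order 5: 1; order 6: 5; order 10: 3; order 15: 1; order 30: 1.
Total: 1 + 15 + 1 + 1 + 5 + 3 + 1 + 1 = 28.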